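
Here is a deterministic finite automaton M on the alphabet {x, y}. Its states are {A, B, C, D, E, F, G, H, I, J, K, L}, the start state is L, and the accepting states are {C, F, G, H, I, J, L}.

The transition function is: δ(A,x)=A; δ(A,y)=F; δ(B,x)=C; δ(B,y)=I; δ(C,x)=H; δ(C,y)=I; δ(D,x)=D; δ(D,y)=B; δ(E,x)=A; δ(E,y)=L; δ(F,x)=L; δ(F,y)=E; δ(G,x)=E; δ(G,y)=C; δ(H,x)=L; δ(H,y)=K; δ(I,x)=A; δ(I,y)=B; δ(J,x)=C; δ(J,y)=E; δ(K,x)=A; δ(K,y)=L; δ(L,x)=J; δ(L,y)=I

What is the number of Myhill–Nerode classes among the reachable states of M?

First remove the unreachable states {D,G}; 10 states remain.
P0 = {C,F,H,I,J,L} | {A,B,E,K}.
Refine {C,F,H,I,J,L} on symbol x: members go to different blocks, giving {C,F,H,J,L} and {I}.
Split {C,F,H,J,L} by δ(·,y) → {F,H,J} and {C,L}.
Split {A,B,E,K} by δ(·,x) → {A,E,K} and {B}.
On input y, block {A,E,K} splits into {E,K} and {A}.
The partition is now stable with 6 blocks: {F,H,J} | {E,K} | {I} | {C,L} | {B} | {A}.

6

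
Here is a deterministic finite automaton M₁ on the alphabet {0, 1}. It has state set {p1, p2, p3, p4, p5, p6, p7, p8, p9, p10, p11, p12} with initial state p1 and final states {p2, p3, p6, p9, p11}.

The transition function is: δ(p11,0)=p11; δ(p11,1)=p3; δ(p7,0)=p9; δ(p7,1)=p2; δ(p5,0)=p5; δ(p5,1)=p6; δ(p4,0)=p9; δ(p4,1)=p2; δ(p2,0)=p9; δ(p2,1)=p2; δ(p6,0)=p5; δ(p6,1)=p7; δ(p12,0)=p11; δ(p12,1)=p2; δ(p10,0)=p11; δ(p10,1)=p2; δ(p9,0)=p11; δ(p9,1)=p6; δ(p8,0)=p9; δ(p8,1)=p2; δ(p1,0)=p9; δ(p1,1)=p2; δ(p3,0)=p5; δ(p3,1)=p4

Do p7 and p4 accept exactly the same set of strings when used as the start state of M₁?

Reachable states from the start: {p1,p2,p3,p4,p5,p6,p7,p9,p11}. Unreachable: {p8,p10,p12} — drop them.
P0 = {p2,p3,p6,p9,p11} | {p1,p4,p5,p7}.
Refine {p2,p3,p6,p9,p11} on symbol 0: members go to different blocks, giving {p2,p9,p11} and {p3,p6}.
Split {p2,p9,p11} by δ(·,1) → {p9,p11} and {p2}.
Split {p1,p4,p5,p7} by δ(·,0) → {p1,p4,p7} and {p5}.
The partition is now stable with 5 blocks: {p9,p11} | {p1,p4,p7} | {p3,p6} | {p2} | {p5}.
p7 and p4 lie in the same block of the stable partition, so they are equivalent — no string distinguishes them.

Yes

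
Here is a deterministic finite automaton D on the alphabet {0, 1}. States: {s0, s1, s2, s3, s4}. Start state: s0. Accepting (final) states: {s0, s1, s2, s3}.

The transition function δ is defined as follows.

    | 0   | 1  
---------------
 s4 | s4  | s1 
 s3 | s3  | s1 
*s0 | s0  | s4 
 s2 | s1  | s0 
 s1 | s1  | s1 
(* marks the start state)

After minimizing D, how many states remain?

States {s2,s3} cannot be reached from the start state, so discard them.
P0 = {s0,s1} | {s4}.
Split {s0,s1} by δ(·,1) → {s0} and {s1}.
Stable partition: {s0} | {s4} | {s1} — 3 equivalence classes.

3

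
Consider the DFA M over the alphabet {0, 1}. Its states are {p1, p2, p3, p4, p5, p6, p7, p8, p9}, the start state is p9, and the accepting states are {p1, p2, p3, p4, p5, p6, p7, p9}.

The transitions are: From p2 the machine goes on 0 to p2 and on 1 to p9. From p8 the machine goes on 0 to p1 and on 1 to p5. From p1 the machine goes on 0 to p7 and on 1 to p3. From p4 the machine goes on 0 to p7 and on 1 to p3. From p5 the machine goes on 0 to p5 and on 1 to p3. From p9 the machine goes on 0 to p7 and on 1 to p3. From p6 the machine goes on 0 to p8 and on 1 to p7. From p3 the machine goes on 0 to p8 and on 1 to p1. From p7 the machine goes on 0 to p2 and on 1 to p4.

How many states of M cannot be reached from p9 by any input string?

1

BFS from p9 reaches {p1, p2, p3, p4, p5, p7, p8, p9}; the 1 state(s) p6 are never visited.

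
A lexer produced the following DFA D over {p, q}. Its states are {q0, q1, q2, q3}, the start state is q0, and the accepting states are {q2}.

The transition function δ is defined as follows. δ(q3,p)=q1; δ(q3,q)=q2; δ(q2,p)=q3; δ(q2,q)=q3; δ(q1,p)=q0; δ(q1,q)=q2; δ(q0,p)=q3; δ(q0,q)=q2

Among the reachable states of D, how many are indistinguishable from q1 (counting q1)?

3

Every state is reachable, so we keep all 4.
P0 = {q2} | {q0,q1,q3}.
No further refinement is possible. Final partition (2 blocks): {q2} | {q0,q1,q3}.
State q1 belongs to the block {q0,q1,q3}, which has 3 states.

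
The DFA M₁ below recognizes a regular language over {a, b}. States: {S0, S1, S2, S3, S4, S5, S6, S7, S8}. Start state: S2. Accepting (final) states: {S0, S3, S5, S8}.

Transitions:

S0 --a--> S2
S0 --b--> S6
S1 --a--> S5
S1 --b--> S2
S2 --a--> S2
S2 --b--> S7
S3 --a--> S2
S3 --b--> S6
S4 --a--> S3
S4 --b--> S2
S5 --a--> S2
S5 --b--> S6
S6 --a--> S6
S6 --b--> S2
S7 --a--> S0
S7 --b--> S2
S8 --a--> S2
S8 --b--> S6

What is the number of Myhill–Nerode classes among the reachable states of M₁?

Reachable states from the start: {S0,S2,S6,S7}. Unreachable: {S1,S3,S4,S5,S8} — drop them.
Initial partition by acceptance: {S0} | {S2,S6,S7}.
Split {S2,S6,S7} by δ(·,a) → {S2,S6} and {S7}.
Split {S2,S6} by δ(·,b) → {S2} and {S6}.
Stable partition: {S0} | {S2} | {S7} | {S6} — 4 equivalence classes.

4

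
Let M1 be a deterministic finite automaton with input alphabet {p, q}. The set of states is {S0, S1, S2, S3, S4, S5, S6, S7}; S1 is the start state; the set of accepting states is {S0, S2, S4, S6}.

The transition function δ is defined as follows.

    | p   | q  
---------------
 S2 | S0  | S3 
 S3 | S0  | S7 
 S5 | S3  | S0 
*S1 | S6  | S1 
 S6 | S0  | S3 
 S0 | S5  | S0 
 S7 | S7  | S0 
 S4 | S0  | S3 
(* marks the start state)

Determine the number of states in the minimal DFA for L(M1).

First remove the unreachable states {S2,S4}; 6 states remain.
Start with accepting vs non-accepting: {S0,S6} | {S1,S3,S5,S7}.
Refine {S0,S6} on symbol p: members go to different blocks, giving {S0} and {S6}.
Refine {S1,S3,S5,S7} on symbol p: members go to different blocks, giving {S5,S7} and {S1} and {S3}.
Split {S5,S7} by δ(·,p) → {S5} and {S7}.
The partition is now stable with 6 blocks: {S0} | {S5} | {S6} | {S1} | {S3} | {S7}.

6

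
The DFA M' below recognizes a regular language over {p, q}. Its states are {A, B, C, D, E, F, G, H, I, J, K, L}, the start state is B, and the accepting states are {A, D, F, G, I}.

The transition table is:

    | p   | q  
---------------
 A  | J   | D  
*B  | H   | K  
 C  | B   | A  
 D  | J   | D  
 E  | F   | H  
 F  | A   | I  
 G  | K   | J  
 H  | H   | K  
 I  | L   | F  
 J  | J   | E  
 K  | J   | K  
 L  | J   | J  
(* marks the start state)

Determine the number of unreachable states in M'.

Starting at B and following transitions, the reachable set is {A, B, D, E, F, H, I, J, K, L}. That leaves C, G unreachable — 2 in total.

2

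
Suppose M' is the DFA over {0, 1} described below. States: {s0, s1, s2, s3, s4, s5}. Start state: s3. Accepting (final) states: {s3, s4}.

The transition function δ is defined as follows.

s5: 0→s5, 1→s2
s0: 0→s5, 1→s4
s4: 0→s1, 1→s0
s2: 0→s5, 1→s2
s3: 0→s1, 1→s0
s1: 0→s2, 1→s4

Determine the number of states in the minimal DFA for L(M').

3

Every state is reachable, so we keep all 6.
Initial partition by acceptance: {s3,s4} | {s0,s1,s2,s5}.
Split {s0,s1,s2,s5} by δ(·,1) → {s0,s1} and {s2,s5}.
No further refinement is possible. Final partition (3 blocks): {s3,s4} | {s0,s1} | {s2,s5}.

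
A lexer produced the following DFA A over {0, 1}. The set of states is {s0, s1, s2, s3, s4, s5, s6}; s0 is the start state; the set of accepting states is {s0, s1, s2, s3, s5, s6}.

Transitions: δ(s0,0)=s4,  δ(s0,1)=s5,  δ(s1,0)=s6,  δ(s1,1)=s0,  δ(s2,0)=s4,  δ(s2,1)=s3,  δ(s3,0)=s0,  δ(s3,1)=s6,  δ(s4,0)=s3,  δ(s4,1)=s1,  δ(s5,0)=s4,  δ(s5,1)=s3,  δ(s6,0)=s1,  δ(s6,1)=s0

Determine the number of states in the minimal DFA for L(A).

Reachable states from the start: {s0,s1,s3,s4,s5,s6}. Unreachable: {s2} — drop them.
Start with accepting vs non-accepting: {s0,s1,s3,s5,s6} | {s4}.
Refine {s0,s1,s3,s5,s6} on symbol 0: members go to different blocks, giving {s1,s3,s6} and {s0,s5}.
On input 0, block {s1,s3,s6} splits into {s1,s6} and {s3}.
Refine {s0,s5} on symbol 1: members go to different blocks, giving {s0} and {s5}.
The partition is now stable with 5 blocks: {s1,s6} | {s4} | {s0} | {s3} | {s5}.

5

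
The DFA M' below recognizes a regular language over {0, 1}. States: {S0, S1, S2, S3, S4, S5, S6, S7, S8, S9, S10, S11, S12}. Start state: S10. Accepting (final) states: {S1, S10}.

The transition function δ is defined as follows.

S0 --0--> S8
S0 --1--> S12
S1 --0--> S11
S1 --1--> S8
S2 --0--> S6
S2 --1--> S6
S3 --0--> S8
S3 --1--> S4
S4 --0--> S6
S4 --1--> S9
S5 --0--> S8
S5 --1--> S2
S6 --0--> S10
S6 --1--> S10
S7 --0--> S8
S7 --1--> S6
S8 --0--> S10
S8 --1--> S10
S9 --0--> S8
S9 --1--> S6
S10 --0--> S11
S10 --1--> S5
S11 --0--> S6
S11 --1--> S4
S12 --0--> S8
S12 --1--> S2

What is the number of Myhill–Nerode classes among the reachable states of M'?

First remove the unreachable states {S0,S1,S3,S7,S12}; 8 states remain.
Start with accepting vs non-accepting: {S10} | {S2,S4,S5,S6,S8,S9,S11}.
On input 0, block {S2,S4,S5,S6,S8,S9,S11} splits into {S2,S4,S5,S9,S11} and {S6,S8}.
Split {S2,S4,S5,S9,S11} by δ(·,1) → {S4,S5,S11} and {S2,S9}.
Refine {S4,S5,S11} on symbol 1: members go to different blocks, giving {S4,S5} and {S11}.
The partition is now stable with 5 blocks: {S10} | {S4,S5} | {S6,S8} | {S2,S9} | {S11}.

5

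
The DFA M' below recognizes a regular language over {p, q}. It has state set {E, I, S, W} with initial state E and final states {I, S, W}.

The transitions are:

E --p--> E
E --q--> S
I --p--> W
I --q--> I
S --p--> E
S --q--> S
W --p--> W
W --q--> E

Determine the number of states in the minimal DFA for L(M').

First remove the unreachable states {I,W}; 2 states remain.
P0 = {S} | {E}.
No further refinement is possible. Final partition (2 blocks): {S} | {E}.

2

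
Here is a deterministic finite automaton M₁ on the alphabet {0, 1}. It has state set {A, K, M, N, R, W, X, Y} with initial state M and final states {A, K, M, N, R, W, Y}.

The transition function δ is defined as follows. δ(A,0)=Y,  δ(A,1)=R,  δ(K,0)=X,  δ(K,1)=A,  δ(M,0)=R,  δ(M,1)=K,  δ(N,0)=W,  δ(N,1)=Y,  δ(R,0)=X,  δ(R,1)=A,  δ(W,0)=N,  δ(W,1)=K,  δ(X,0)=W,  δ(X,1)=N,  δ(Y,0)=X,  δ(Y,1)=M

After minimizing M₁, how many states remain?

Start with accepting vs non-accepting: {A,K,M,N,R,W,Y} | {X}.
On input 0, block {A,K,M,N,R,W,Y} splits into {A,M,N,W} and {K,R,Y}.
Refine {A,M,N,W} on symbol 0: members go to different blocks, giving {N,W} and {A,M}.
No further refinement is possible. Final partition (4 blocks): {N,W} | {X} | {K,R,Y} | {A,M}.

4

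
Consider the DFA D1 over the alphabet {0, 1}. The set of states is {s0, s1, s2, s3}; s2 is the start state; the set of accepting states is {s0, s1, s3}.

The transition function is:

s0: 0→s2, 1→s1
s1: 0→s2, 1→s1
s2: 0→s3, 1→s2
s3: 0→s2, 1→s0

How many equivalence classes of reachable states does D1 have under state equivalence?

All states are reachable from the start state.
Initial partition by acceptance: {s0,s1,s3} | {s2}.
Stable partition: {s0,s1,s3} | {s2} — 2 equivalence classes.

2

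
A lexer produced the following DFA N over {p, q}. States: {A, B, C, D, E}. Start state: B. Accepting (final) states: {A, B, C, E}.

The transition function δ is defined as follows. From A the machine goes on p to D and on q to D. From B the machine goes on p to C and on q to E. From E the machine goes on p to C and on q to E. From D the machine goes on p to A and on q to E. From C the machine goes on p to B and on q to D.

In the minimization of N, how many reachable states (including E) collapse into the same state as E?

Every state is reachable, so we keep all 5.
P0 = {A,B,C,E} | {D}.
Refine {A,B,C,E} on symbol p: members go to different blocks, giving {B,C,E} and {A}.
On input q, block {B,C,E} splits into {B,E} and {C}.
Stable partition: {B,E} | {D} | {A} | {C} — 4 equivalence classes.
The equivalence class containing E is {B,E}, of size 2.

2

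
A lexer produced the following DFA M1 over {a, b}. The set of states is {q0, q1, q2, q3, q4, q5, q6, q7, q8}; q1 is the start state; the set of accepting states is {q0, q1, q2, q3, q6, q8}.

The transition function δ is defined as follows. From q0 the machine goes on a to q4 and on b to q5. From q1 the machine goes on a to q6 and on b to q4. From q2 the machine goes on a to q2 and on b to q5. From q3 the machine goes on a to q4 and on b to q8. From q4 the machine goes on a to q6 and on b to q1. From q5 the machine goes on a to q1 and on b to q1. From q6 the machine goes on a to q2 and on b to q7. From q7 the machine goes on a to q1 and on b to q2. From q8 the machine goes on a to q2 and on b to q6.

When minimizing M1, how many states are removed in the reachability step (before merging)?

3

No path from q1 leads to q0, q3, q8; the other 6 states are all reachable.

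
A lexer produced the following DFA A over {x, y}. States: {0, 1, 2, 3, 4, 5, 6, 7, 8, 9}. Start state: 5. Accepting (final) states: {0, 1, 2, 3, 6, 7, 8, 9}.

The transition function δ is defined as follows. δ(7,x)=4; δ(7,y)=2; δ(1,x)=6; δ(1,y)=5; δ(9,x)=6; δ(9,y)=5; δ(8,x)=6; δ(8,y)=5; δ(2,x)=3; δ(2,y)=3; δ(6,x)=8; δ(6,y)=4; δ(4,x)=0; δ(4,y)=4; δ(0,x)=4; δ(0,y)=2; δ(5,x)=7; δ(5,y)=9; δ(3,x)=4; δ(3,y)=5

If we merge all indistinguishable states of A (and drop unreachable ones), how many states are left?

States {1} cannot be reached from the start state, so discard them.
Start with accepting vs non-accepting: {0,2,3,6,7,8,9} | {4,5}.
On input x, block {0,2,3,6,7,8,9} splits into {2,6,8,9} and {0,3,7}.
Refine {2,6,8,9} on symbol x: members go to different blocks, giving {6,8,9} and {2}.
Refine {4,5} on symbol y: members go to different blocks, giving {4} and {5}.
On input y, block {6,8,9} splits into {8,9} and {6}.
Split {0,3,7} by δ(·,y) → {0,7} and {3}.
Stable partition: {8,9} | {4} | {0,7} | {2} | {5} | {6} | {3} — 7 equivalence classes.

7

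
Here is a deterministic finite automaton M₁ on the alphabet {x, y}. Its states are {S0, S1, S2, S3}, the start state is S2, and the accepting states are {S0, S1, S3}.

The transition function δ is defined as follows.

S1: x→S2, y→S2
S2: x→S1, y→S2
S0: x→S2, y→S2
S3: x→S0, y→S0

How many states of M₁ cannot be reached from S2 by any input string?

BFS from S2 reaches {S1, S2}; the 2 state(s) S0, S3 are never visited.

2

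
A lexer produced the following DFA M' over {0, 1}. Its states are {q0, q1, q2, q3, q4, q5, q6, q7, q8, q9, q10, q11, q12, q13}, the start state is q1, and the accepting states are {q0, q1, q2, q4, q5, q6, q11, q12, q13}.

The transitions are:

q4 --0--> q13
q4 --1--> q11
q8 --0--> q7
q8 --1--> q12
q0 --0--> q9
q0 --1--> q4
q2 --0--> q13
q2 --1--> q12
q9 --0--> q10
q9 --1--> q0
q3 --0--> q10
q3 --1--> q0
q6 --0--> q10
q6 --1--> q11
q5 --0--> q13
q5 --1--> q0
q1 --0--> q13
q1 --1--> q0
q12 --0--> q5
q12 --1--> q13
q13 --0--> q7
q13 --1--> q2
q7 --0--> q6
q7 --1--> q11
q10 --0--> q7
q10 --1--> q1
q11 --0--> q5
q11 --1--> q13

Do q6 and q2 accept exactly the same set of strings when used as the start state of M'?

No

States {q3,q8} cannot be reached from the start state, so discard them.
P0 = {q0,q1,q2,q4,q5,q6,q11,q12,q13} | {q7,q9,q10}.
Refine {q0,q1,q2,q4,q5,q6,q11,q12,q13} on symbol 0: members go to different blocks, giving {q1,q2,q4,q5,q11,q12} and {q0,q6,q13}.
On input 0, block {q1,q2,q4,q5,q11,q12} splits into {q1,q2,q4,q5} and {q11,q12}.
Refine {q1,q2,q4,q5} on symbol 1: members go to different blocks, giving {q1,q5} and {q2,q4}.
Split {q7,q9,q10} by δ(·,0) → {q9,q10} and {q7}.
On input 0, block {q9,q10} splits into {q9} and {q10}.
Refine {q0,q6,q13} on symbol 0: members go to different blocks, giving {q0} and {q6} and {q13}.
Stable partition: {q1,q5} | {q9} | {q0} | {q11,q12} | {q2,q4} | {q7} | {q10} | {q6} | {q13} — 9 equivalence classes.
q6 and q2 end up in different blocks, so they are distinguishable. For instance, the string '0' is accepted from only q2.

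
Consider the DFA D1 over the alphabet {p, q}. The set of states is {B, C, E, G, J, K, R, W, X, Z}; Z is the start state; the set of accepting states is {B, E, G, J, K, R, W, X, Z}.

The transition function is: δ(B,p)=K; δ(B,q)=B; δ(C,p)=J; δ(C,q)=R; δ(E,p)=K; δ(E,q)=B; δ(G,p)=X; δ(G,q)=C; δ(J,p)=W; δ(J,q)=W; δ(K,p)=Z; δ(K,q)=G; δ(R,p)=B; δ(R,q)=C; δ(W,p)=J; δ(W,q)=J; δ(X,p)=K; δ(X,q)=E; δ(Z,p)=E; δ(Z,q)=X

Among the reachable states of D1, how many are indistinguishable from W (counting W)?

2

All states are reachable from the start state.
Initial partition by acceptance: {B,E,G,J,K,R,W,X,Z} | {C}.
On input q, block {B,E,G,J,K,R,W,X,Z} splits into {B,E,J,K,W,X,Z} and {G,R}.
Split {B,E,J,K,W,X,Z} by δ(·,q) → {B,E,J,W,X,Z} and {K}.
On input p, block {B,E,J,W,X,Z} splits into {B,E,X} and {J,W,Z}.
Split {J,W,Z} by δ(·,p) → {J,W} and {Z}.
The partition is now stable with 6 blocks: {B,E,X} | {C} | {G,R} | {K} | {J,W} | {Z}.
State W belongs to the block {J,W}, which has 2 states.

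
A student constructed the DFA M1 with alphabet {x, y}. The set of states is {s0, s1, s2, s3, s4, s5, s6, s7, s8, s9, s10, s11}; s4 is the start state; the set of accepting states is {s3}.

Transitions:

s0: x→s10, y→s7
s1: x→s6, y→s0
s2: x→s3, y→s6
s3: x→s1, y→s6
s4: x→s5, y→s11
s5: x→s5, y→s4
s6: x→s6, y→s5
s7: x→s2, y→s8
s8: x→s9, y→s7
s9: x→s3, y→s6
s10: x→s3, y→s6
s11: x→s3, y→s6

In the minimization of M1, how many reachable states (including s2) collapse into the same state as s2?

4

P0 = {s3} | {s0,s1,s2,s4,s5,s6,s7,s8,s9,s10,s11}.
Split {s0,s1,s2,s4,s5,s6,s7,s8,s9,s10,s11} by δ(·,x) → {s0,s1,s4,s5,s6,s7,s8} and {s2,s9,s10,s11}.
Split {s0,s1,s4,s5,s6,s7,s8} by δ(·,x) → {s1,s4,s5,s6} and {s0,s7,s8}.
On input y, block {s1,s4,s5,s6} splits into {s5,s6} and {s1} and {s4}.
Split {s5,s6} by δ(·,y) → {s5} and {s6}.
No further refinement is possible. Final partition (7 blocks): {s3} | {s5} | {s2,s9,s10,s11} | {s0,s7,s8} | {s1} | {s4} | {s6}.
The equivalence class containing s2 is {s2,s9,s10,s11}, of size 4.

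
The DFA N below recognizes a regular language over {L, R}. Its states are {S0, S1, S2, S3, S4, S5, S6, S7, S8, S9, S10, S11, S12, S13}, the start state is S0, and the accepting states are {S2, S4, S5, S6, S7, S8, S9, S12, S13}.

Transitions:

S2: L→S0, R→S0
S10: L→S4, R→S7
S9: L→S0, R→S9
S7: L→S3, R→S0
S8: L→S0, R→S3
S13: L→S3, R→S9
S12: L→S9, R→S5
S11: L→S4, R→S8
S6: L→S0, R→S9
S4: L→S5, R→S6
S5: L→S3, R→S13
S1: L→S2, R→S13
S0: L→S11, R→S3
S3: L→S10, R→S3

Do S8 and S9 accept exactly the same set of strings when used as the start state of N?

Reachable states from the start: {S0,S3,S4,S5,S6,S7,S8,S9,S10,S11,S13}. Unreachable: {S1,S2,S12} — drop them.
Start with accepting vs non-accepting: {S4,S5,S6,S7,S8,S9,S13} | {S0,S3,S10,S11}.
On input L, block {S4,S5,S6,S7,S8,S9,S13} splits into {S5,S6,S7,S8,S9,S13} and {S4}.
Refine {S5,S6,S7,S8,S9,S13} on symbol R: members go to different blocks, giving {S5,S6,S9,S13} and {S7,S8}.
Split {S0,S3,S10,S11} by δ(·,L) → {S0,S3} and {S10,S11}.
The partition is now stable with 5 blocks: {S5,S6,S9,S13} | {S0,S3} | {S4} | {S7,S8} | {S10,S11}.
S8 and S9 end up in different blocks, so they are distinguishable. For instance, the string 'R' is accepted from only S9.

No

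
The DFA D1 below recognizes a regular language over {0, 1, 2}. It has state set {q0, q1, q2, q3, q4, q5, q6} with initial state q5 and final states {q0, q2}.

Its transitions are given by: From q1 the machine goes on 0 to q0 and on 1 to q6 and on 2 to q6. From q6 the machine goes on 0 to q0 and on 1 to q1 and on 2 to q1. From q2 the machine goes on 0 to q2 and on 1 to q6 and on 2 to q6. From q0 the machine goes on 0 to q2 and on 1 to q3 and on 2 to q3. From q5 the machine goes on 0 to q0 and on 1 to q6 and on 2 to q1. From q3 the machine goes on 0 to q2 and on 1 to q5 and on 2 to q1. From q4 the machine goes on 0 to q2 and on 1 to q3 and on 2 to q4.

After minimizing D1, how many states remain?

2

States {q4} cannot be reached from the start state, so discard them.
Initial partition by acceptance: {q0,q2} | {q1,q3,q5,q6}.
No further refinement is possible. Final partition (2 blocks): {q0,q2} | {q1,q3,q5,q6}.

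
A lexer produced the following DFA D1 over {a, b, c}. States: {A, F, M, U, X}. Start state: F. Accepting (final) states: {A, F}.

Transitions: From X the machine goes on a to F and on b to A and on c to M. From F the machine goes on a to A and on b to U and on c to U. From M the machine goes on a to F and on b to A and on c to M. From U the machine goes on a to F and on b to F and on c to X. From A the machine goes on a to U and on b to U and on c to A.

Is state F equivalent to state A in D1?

No

Every state is reachable, so we keep all 5.
Start with accepting vs non-accepting: {A,F} | {M,U,X}.
Refine {A,F} on symbol a: members go to different blocks, giving {A} and {F}.
Split {M,U,X} by δ(·,b) → {M,X} and {U}.
No further refinement is possible. Final partition (4 blocks): {A} | {M,X} | {F} | {U}.
F and A end up in different blocks, so they are distinguishable. For instance, the string 'a' is accepted from only F.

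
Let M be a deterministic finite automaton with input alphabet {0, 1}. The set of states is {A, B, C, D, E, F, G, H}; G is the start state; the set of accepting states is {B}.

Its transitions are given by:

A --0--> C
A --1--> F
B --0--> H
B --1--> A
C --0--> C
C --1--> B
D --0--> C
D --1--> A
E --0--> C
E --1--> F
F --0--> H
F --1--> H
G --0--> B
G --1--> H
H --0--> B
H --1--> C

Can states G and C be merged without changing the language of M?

No

First remove the unreachable states {D,E}; 6 states remain.
P0 = {B} | {A,C,F,G,H}.
Refine {A,C,F,G,H} on symbol 0: members go to different blocks, giving {A,C,F} and {G,H}.
Refine {A,C,F} on symbol 0: members go to different blocks, giving {A,C} and {F}.
Split {A,C} by δ(·,1) → {A} and {C}.
Refine {G,H} on symbol 1: members go to different blocks, giving {G} and {H}.
Stable partition: {B} | {A} | {G} | {F} | {C} | {H} — 6 equivalence classes.
G and C end up in different blocks, so they are distinguishable. For instance, the string '0' is accepted from only G.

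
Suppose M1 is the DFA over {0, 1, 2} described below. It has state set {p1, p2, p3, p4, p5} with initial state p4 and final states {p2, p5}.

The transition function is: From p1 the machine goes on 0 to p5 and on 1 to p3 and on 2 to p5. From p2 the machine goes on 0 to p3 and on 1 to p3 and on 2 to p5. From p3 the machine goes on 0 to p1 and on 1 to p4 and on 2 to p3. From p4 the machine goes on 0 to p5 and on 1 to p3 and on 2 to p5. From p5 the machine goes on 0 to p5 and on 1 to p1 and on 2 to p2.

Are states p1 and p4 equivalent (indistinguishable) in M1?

P0 = {p2,p5} | {p1,p3,p4}.
On input 0, block {p2,p5} splits into {p2} and {p5}.
Split {p1,p3,p4} by δ(·,0) → {p1,p4} and {p3}.
No further refinement is possible. Final partition (4 blocks): {p2} | {p1,p4} | {p5} | {p3}.
p1 and p4 lie in the same block of the stable partition, so they are equivalent — no string distinguishes them.

Yes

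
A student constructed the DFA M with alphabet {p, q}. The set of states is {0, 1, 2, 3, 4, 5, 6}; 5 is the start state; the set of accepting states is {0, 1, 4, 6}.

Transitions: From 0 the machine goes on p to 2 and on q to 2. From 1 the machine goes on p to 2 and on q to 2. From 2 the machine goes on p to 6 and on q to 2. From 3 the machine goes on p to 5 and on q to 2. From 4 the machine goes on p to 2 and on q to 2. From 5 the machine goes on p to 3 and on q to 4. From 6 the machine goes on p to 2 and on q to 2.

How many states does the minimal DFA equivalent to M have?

States {0,1} cannot be reached from the start state, so discard them.
Start with accepting vs non-accepting: {4,6} | {2,3,5}.
Refine {2,3,5} on symbol p: members go to different blocks, giving {3,5} and {2}.
Split {3,5} by δ(·,q) → {3} and {5}.
Stable partition: {4,6} | {3} | {2} | {5} — 4 equivalence classes.

4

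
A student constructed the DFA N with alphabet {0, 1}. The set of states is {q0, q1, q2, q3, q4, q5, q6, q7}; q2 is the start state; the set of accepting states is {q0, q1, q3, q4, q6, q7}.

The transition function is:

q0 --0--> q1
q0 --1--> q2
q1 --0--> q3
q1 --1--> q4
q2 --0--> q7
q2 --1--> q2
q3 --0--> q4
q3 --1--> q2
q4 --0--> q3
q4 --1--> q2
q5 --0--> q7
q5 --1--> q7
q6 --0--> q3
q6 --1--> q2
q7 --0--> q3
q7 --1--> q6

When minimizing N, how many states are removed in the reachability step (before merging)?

3

No path from q2 leads to q0, q1, q5; the other 5 states are all reachable.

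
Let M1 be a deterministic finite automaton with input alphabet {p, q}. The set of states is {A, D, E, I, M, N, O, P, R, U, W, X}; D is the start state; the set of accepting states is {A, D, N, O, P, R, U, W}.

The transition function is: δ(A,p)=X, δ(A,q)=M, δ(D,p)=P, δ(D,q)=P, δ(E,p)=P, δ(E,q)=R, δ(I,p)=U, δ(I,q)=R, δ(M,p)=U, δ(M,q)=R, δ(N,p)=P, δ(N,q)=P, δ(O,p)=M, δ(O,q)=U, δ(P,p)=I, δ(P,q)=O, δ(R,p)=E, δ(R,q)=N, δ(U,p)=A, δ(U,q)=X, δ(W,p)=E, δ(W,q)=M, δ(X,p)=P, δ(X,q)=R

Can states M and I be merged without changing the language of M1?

Yes

First remove the unreachable states {W}; 11 states remain.
Start with accepting vs non-accepting: {A,D,N,O,P,R,U} | {E,I,M,X}.
Split {A,D,N,O,P,R,U} by δ(·,p) → {A,O,P,R} and {D,N,U}.
Split {A,O,P,R} by δ(·,q) → {O,R} and {A} and {P}.
On input p, block {E,I,M,X} splits into {E,X} and {I,M}.
Split {O,R} by δ(·,p) → {O} and {R}.
Refine {D,N,U} on symbol p: members go to different blocks, giving {D,N} and {U}.
The partition is now stable with 8 blocks: {O} | {E,X} | {D,N} | {A} | {P} | {I,M} | {R} | {U}.
M and I lie in the same block of the stable partition, so they are equivalent — no string distinguishes them.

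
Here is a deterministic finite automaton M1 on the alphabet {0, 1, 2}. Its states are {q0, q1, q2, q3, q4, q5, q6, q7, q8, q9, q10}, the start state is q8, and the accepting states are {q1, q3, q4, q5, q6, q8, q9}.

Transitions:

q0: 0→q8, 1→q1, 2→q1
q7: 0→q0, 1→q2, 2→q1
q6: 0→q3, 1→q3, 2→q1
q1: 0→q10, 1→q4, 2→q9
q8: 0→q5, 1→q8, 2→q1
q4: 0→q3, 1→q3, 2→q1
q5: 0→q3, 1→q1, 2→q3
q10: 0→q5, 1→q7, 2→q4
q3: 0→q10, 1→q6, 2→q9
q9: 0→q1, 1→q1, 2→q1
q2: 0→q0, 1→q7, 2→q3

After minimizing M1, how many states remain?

6

All states are reachable from the start state.
Start with accepting vs non-accepting: {q1,q3,q4,q5,q6,q8,q9} | {q0,q2,q7,q10}.
Split {q1,q3,q4,q5,q6,q8,q9} by δ(·,0) → {q4,q5,q6,q8,q9} and {q1,q3}.
Refine {q4,q5,q6,q8,q9} on symbol 0: members go to different blocks, giving {q4,q5,q6,q9} and {q8}.
Refine {q0,q2,q7,q10} on symbol 0: members go to different blocks, giving {q2,q7} and {q0} and {q10}.
The partition is now stable with 6 blocks: {q4,q5,q6,q9} | {q2,q7} | {q1,q3} | {q8} | {q0} | {q10}.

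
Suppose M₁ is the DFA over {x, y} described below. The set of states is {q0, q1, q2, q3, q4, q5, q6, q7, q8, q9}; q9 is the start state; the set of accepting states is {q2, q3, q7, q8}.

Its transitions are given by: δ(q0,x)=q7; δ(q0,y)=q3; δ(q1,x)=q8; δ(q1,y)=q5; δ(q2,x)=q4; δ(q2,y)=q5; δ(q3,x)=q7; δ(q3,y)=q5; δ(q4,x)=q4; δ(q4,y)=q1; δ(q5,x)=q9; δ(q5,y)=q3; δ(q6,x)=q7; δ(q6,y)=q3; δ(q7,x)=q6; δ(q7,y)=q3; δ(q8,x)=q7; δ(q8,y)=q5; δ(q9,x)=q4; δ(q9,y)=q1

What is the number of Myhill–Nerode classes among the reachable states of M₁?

States {q0,q2} cannot be reached from the start state, so discard them.
P0 = {q3,q7,q8} | {q1,q4,q5,q6,q9}.
On input x, block {q3,q7,q8} splits into {q3,q8} and {q7}.
On input x, block {q1,q4,q5,q6,q9} splits into {q4,q5,q9} and {q1} and {q6}.
On input y, block {q4,q5,q9} splits into {q4,q9} and {q5}.
No further refinement is possible. Final partition (6 blocks): {q3,q8} | {q4,q9} | {q7} | {q1} | {q6} | {q5}.

6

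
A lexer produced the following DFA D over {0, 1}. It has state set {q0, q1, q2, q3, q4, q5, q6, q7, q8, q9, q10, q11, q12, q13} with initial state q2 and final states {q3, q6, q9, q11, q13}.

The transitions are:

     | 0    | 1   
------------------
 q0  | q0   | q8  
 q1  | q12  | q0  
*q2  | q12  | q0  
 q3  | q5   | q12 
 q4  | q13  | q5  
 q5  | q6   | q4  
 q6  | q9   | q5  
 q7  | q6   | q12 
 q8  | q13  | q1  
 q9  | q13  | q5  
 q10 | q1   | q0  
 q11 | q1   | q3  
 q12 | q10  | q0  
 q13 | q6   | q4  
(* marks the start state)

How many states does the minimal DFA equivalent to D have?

States {q3,q7,q11} cannot be reached from the start state, so discard them.
P0 = {q6,q9,q13} | {q0,q1,q2,q4,q5,q8,q10,q12}.
Refine {q0,q1,q2,q4,q5,q8,q10,q12} on symbol 0: members go to different blocks, giving {q0,q1,q2,q10,q12} and {q4,q5,q8}.
Refine {q0,q1,q2,q10,q12} on symbol 1: members go to different blocks, giving {q1,q2,q10,q12} and {q0}.
On input 1, block {q4,q5,q8} splits into {q4,q5} and {q8}.
No further refinement is possible. Final partition (5 blocks): {q6,q9,q13} | {q1,q2,q10,q12} | {q4,q5} | {q0} | {q8}.

5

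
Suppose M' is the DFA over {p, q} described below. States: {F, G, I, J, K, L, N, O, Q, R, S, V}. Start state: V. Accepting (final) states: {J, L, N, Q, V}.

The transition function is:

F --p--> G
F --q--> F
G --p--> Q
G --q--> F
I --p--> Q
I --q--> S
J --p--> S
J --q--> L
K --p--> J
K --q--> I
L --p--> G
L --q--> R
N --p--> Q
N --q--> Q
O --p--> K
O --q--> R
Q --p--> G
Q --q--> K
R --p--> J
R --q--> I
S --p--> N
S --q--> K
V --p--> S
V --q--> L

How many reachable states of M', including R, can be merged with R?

2

First remove the unreachable states {O}; 11 states remain.
P0 = {J,L,N,Q,V} | {F,G,I,K,R,S}.
Refine {J,L,N,Q,V} on symbol p: members go to different blocks, giving {J,L,Q,V} and {N}.
Refine {J,L,Q,V} on symbol q: members go to different blocks, giving {J,V} and {L,Q}.
On input p, block {F,G,I,K,R,S} splits into {K,R} and {G,I} and {F} and {S}.
On input q, block {G,I} splits into {G} and {I}.
No further refinement is possible. Final partition (8 blocks): {J,V} | {K,R} | {N} | {L,Q} | {G} | {F} | {S} | {I}.
The equivalence class containing R is {K,R}, of size 2.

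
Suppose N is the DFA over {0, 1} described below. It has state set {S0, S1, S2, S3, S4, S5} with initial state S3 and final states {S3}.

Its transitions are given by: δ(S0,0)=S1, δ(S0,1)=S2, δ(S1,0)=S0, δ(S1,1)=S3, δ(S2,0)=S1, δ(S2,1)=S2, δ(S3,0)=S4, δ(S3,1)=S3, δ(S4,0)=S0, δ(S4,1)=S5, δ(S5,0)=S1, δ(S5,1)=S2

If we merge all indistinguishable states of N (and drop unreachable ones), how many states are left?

4

All states are reachable from the start state.
Start with accepting vs non-accepting: {S3} | {S0,S1,S2,S4,S5}.
Split {S0,S1,S2,S4,S5} by δ(·,1) → {S0,S2,S4,S5} and {S1}.
On input 0, block {S0,S2,S4,S5} splits into {S0,S2,S5} and {S4}.
No further refinement is possible. Final partition (4 blocks): {S3} | {S0,S2,S5} | {S1} | {S4}.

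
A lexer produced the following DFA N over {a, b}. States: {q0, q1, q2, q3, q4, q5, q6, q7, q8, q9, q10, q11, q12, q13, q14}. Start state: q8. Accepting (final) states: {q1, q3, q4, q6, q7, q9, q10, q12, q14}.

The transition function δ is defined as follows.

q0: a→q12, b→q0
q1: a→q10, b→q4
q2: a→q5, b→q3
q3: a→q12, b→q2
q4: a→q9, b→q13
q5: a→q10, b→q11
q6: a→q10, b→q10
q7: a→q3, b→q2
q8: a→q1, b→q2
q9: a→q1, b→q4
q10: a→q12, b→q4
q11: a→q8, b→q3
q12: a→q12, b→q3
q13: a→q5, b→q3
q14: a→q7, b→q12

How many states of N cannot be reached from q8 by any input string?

Starting at q8 and following transitions, the reachable set is {q1, q2, q3, q4, q5, q8, q9, q10, q11, q12, q13}. That leaves q0, q6, q7, q14 unreachable — 4 in total.

4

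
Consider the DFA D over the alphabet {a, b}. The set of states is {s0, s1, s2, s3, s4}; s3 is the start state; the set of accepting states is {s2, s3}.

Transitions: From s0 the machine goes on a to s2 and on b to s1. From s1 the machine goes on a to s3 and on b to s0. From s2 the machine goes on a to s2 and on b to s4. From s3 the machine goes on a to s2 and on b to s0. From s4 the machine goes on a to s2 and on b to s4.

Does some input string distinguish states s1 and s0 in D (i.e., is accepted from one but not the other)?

Every state is reachable, so we keep all 5.
Start with accepting vs non-accepting: {s2,s3} | {s0,s1,s4}.
No further refinement is possible. Final partition (2 blocks): {s2,s3} | {s0,s1,s4}.
s1 and s0 lie in the same block of the stable partition, so they are equivalent — no string distinguishes them.

No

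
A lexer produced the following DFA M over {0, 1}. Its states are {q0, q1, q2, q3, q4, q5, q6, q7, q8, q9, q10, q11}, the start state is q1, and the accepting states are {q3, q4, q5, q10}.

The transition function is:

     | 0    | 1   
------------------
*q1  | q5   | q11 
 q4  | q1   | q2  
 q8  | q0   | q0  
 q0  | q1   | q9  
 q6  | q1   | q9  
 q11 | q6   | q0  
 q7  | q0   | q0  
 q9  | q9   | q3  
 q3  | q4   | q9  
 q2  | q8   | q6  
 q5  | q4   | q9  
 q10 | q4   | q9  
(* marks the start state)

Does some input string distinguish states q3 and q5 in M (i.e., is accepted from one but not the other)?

No

First remove the unreachable states {q7,q10}; 10 states remain.
Start with accepting vs non-accepting: {q3,q4,q5} | {q0,q1,q2,q6,q8,q9,q11}.
Split {q3,q4,q5} by δ(·,0) → {q3,q5} and {q4}.
Split {q0,q1,q2,q6,q8,q9,q11} by δ(·,0) → {q0,q2,q6,q8,q9,q11} and {q1}.
On input 0, block {q0,q2,q6,q8,q9,q11} splits into {q2,q8,q9,q11} and {q0,q6}.
Split {q2,q8,q9,q11} by δ(·,0) → {q2,q9} and {q8,q11}.
On input 0, block {q2,q9} splits into {q2} and {q9}.
The partition is now stable with 7 blocks: {q3,q5} | {q2} | {q4} | {q1} | {q0,q6} | {q8,q11} | {q9}.
q3 and q5 lie in the same block of the stable partition, so they are equivalent — no string distinguishes them.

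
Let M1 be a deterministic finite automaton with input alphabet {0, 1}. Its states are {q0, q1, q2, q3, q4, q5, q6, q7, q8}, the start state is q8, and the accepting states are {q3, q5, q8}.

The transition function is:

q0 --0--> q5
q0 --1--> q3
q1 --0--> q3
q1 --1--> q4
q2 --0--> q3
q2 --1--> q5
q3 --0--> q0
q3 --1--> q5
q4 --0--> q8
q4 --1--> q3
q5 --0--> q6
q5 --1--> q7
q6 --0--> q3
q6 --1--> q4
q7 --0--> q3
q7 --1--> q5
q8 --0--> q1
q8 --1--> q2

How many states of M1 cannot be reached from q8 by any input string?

A breadth-first search from the start state visits every state.

0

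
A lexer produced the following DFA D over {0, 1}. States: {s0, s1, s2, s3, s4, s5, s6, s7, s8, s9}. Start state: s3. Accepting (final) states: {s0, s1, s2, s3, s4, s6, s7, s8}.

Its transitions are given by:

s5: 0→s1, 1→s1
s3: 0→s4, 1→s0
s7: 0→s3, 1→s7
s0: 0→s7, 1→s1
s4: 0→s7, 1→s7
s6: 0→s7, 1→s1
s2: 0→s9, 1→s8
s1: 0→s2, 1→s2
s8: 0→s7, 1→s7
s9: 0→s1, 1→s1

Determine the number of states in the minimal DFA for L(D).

First remove the unreachable states {s5,s6}; 8 states remain.
Initial partition by acceptance: {s0,s1,s2,s3,s4,s7,s8} | {s9}.
On input 0, block {s0,s1,s2,s3,s4,s7,s8} splits into {s0,s1,s3,s4,s7,s8} and {s2}.
On input 0, block {s0,s1,s3,s4,s7,s8} splits into {s0,s3,s4,s7,s8} and {s1}.
Refine {s0,s3,s4,s7,s8} on symbol 1: members go to different blocks, giving {s3,s4,s7,s8} and {s0}.
Split {s3,s4,s7,s8} by δ(·,1) → {s4,s7,s8} and {s3}.
Split {s4,s7,s8} by δ(·,0) → {s4,s8} and {s7}.
The partition is now stable with 7 blocks: {s4,s8} | {s9} | {s2} | {s1} | {s0} | {s3} | {s7}.

7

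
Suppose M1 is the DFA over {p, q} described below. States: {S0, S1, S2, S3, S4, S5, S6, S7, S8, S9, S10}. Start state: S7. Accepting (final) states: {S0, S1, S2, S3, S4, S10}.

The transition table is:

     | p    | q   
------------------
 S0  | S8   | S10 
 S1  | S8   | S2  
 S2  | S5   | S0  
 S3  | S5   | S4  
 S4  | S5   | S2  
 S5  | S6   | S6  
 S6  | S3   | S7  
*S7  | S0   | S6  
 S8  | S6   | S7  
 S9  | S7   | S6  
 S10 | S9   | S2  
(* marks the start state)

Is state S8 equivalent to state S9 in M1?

First remove the unreachable states {S1}; 10 states remain.
Initial partition by acceptance: {S0,S2,S3,S4,S10} | {S5,S6,S7,S8,S9}.
Split {S5,S6,S7,S8,S9} by δ(·,p) → {S5,S8,S9} and {S6,S7}.
Stable partition: {S0,S2,S3,S4,S10} | {S5,S8,S9} | {S6,S7} — 3 equivalence classes.
S8 and S9 lie in the same block of the stable partition, so they are equivalent — no string distinguishes them.

Yes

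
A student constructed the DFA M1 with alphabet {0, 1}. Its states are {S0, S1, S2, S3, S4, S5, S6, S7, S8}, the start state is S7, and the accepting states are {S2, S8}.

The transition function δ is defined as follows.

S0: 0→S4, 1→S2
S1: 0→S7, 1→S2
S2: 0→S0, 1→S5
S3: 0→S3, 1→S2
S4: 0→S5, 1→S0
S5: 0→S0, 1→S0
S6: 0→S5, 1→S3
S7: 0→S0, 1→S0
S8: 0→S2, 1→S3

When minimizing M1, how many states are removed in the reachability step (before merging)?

4

BFS from S7 reaches {S0, S2, S4, S5, S7}; the 4 state(s) S1, S3, S6, S8 are never visited.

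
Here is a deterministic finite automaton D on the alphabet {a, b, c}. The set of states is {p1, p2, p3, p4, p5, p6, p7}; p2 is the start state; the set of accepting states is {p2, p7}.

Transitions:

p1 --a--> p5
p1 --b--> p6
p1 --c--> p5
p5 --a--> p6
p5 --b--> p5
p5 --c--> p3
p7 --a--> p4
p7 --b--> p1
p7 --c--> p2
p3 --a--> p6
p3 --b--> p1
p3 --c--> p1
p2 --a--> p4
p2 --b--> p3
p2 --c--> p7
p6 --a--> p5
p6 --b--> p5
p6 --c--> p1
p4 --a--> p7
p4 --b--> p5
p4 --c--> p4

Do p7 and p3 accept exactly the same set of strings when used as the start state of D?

No

P0 = {p2,p7} | {p1,p3,p4,p5,p6}.
Refine {p1,p3,p4,p5,p6} on symbol a: members go to different blocks, giving {p1,p3,p5,p6} and {p4}.
The partition is now stable with 3 blocks: {p2,p7} | {p1,p3,p5,p6} | {p4}.
p7 and p3 end up in different blocks, so they are distinguishable. For instance, the string 'ε' is accepted from only p7.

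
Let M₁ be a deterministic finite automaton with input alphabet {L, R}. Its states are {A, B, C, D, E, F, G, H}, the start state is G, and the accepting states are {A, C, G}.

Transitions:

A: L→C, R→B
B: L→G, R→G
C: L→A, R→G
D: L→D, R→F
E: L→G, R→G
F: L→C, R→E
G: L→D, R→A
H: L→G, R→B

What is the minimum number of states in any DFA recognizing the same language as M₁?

First remove the unreachable states {H}; 7 states remain.
P0 = {A,C,G} | {B,D,E,F}.
On input L, block {A,C,G} splits into {A,C} and {G}.
On input R, block {A,C} splits into {A} and {C}.
Refine {B,D,E,F} on symbol L: members go to different blocks, giving {B,E} and {D} and {F}.
The partition is now stable with 6 blocks: {A} | {B,E} | {G} | {C} | {D} | {F}.

6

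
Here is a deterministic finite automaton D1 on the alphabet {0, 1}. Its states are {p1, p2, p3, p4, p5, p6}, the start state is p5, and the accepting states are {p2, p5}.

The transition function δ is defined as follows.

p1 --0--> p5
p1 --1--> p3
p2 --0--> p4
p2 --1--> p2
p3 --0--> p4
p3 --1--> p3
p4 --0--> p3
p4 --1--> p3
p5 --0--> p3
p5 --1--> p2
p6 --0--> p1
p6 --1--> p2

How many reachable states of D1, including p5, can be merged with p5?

First remove the unreachable states {p1,p6}; 4 states remain.
P0 = {p2,p5} | {p3,p4}.
No further refinement is possible. Final partition (2 blocks): {p2,p5} | {p3,p4}.
State p5 belongs to the block {p2,p5}, which has 2 states.

2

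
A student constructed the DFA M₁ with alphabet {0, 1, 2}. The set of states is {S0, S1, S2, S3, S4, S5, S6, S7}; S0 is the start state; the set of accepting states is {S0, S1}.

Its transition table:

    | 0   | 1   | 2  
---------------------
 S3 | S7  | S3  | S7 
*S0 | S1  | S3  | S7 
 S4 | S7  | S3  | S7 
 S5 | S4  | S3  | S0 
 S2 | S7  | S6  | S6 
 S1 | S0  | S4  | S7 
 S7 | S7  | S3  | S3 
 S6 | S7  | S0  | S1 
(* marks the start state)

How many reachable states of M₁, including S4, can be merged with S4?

3

First remove the unreachable states {S2,S5,S6}; 5 states remain.
Initial partition by acceptance: {S0,S1} | {S3,S4,S7}.
Stable partition: {S0,S1} | {S3,S4,S7} — 2 equivalence classes.
State S4 belongs to the block {S3,S4,S7}, which has 3 states.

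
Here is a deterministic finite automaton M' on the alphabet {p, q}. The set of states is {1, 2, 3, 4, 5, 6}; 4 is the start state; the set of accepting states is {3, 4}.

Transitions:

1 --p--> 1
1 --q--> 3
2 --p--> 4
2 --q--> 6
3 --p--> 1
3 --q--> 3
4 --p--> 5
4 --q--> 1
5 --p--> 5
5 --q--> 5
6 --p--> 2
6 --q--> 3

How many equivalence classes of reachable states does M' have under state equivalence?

4

Reachable states from the start: {1,3,4,5}. Unreachable: {2,6} — drop them.
Initial partition by acceptance: {3,4} | {1,5}.
On input q, block {3,4} splits into {3} and {4}.
Split {1,5} by δ(·,q) → {1} and {5}.
Stable partition: {3} | {1} | {4} | {5} — 4 equivalence classes.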